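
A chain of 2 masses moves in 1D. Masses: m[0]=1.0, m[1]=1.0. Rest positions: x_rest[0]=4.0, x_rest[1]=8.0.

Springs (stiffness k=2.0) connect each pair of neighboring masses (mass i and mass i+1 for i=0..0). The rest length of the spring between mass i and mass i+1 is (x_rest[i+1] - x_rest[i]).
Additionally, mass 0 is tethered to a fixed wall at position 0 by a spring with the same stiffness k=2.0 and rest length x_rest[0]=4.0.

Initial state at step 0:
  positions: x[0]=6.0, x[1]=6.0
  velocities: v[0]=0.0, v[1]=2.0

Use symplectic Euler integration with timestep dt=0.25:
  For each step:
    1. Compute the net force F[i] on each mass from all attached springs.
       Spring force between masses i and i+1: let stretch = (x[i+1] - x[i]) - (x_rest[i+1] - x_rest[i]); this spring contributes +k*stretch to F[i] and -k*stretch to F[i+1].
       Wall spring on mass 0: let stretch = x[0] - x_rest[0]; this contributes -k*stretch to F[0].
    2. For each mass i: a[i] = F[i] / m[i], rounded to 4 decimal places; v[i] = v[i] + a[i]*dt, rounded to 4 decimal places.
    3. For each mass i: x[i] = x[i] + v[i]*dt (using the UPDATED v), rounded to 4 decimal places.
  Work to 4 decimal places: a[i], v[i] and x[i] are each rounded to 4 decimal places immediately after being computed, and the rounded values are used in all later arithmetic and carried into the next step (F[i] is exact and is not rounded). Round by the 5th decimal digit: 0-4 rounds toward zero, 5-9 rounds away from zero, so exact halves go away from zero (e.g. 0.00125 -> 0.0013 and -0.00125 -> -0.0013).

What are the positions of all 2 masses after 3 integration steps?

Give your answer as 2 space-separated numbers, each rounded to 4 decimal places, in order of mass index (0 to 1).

Answer: 2.8945 9.5352

Derivation:
Step 0: x=[6.0000 6.0000] v=[0.0000 2.0000]
Step 1: x=[5.2500 7.0000] v=[-3.0000 4.0000]
Step 2: x=[4.0625 8.2813] v=[-4.7500 5.1250]
Step 3: x=[2.8945 9.5352] v=[-4.6719 5.0156]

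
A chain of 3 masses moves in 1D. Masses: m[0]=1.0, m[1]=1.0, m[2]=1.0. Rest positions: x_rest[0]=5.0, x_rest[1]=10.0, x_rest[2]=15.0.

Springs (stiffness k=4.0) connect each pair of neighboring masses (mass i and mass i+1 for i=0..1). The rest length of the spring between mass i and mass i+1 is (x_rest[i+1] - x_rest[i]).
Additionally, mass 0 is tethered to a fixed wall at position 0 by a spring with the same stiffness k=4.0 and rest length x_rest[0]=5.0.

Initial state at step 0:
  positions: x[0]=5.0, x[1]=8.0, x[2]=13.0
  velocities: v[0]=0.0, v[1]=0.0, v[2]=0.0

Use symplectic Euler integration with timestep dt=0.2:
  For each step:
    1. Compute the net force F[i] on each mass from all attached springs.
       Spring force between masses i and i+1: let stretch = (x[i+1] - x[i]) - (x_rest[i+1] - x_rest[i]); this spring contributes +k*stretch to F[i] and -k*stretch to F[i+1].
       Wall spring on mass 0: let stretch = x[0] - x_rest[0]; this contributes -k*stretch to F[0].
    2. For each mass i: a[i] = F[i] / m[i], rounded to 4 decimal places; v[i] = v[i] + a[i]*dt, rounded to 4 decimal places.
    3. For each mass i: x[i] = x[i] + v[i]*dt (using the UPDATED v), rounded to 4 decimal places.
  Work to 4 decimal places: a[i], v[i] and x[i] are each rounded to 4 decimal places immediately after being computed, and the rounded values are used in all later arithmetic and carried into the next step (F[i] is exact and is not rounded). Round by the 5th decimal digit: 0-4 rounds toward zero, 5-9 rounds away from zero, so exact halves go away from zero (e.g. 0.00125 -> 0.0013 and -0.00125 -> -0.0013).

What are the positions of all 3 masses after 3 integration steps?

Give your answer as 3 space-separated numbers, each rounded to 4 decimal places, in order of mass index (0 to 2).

Step 0: x=[5.0000 8.0000 13.0000] v=[0.0000 0.0000 0.0000]
Step 1: x=[4.6800 8.3200 13.0000] v=[-1.6000 1.6000 0.0000]
Step 2: x=[4.1936 8.8064 13.0512] v=[-2.4320 2.4320 0.2560]
Step 3: x=[3.7743 9.2339 13.2232] v=[-2.0966 2.1376 0.8602]

Answer: 3.7743 9.2339 13.2232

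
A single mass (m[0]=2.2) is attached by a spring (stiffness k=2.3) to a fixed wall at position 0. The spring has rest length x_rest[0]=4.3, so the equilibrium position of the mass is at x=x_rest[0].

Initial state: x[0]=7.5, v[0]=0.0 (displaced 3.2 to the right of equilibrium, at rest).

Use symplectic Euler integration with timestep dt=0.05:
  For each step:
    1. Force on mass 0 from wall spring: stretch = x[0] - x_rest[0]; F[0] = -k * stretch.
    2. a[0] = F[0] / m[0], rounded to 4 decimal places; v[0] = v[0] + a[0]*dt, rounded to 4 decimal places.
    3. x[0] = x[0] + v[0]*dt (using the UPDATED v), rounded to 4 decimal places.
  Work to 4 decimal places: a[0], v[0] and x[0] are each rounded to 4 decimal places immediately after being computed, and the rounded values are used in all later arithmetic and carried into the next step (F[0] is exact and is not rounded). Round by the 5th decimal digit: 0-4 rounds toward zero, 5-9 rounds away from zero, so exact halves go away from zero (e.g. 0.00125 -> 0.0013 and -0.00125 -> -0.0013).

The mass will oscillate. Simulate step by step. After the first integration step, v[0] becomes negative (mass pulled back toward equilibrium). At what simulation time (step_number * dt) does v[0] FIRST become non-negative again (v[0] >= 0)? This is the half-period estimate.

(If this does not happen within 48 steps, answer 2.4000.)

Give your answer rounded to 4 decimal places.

Answer: 2.4000

Derivation:
Step 0: x=[7.5000] v=[0.0000]
Step 1: x=[7.4916] v=[-0.1673]
Step 2: x=[7.4749] v=[-0.3341]
Step 3: x=[7.4499] v=[-0.5001]
Step 4: x=[7.4167] v=[-0.6648]
Step 5: x=[7.3753] v=[-0.8277]
Step 6: x=[7.3259] v=[-0.9885]
Step 7: x=[7.2686] v=[-1.1467]
Step 8: x=[7.2035] v=[-1.3019]
Step 9: x=[7.1308] v=[-1.4537]
Step 10: x=[7.0507] v=[-1.6017]
Step 11: x=[6.9634] v=[-1.7455]
Step 12: x=[6.8692] v=[-1.8847]
Step 13: x=[6.7683] v=[-2.0190]
Step 14: x=[6.6609] v=[-2.1480]
Step 15: x=[6.5473] v=[-2.2714]
Step 16: x=[6.4279] v=[-2.3889]
Step 17: x=[6.3029] v=[-2.5001]
Step 18: x=[6.1727] v=[-2.6048]
Step 19: x=[6.0376] v=[-2.7027]
Step 20: x=[5.8979] v=[-2.7935]
Step 21: x=[5.7541] v=[-2.8770]
Step 22: x=[5.6065] v=[-2.9530]
Step 23: x=[5.4554] v=[-3.0213]
Step 24: x=[5.3013] v=[-3.0817]
Step 25: x=[5.1446] v=[-3.1340]
Step 26: x=[4.9857] v=[-3.1782]
Step 27: x=[4.8250] v=[-3.2140]
Step 28: x=[4.6629] v=[-3.2414]
Step 29: x=[4.4999] v=[-3.2604]
Step 30: x=[4.3364] v=[-3.2709]
Step 31: x=[4.1728] v=[-3.2728]
Step 32: x=[4.0095] v=[-3.2662]
Step 33: x=[3.8470] v=[-3.2510]
Step 34: x=[3.6856] v=[-3.2273]
Step 35: x=[3.5258] v=[-3.1952]
Step 36: x=[3.3681] v=[-3.1547]
Step 37: x=[3.2128] v=[-3.1060]
Step 38: x=[3.0603] v=[-3.0492]
Step 39: x=[2.9111] v=[-2.9844]
Step 40: x=[2.7655] v=[-2.9118]
Step 41: x=[2.6239] v=[-2.8316]
Step 42: x=[2.4867] v=[-2.7440]
Step 43: x=[2.3542] v=[-2.6492]
Step 44: x=[2.2268] v=[-2.5475]
Step 45: x=[2.1048] v=[-2.4391]
Step 46: x=[1.9886] v=[-2.3244]
Step 47: x=[1.8784] v=[-2.2036]
Step 48: x=[1.7746] v=[-2.0770]
v[0] did not become non-negative within 48 steps; using fallback time=2.4000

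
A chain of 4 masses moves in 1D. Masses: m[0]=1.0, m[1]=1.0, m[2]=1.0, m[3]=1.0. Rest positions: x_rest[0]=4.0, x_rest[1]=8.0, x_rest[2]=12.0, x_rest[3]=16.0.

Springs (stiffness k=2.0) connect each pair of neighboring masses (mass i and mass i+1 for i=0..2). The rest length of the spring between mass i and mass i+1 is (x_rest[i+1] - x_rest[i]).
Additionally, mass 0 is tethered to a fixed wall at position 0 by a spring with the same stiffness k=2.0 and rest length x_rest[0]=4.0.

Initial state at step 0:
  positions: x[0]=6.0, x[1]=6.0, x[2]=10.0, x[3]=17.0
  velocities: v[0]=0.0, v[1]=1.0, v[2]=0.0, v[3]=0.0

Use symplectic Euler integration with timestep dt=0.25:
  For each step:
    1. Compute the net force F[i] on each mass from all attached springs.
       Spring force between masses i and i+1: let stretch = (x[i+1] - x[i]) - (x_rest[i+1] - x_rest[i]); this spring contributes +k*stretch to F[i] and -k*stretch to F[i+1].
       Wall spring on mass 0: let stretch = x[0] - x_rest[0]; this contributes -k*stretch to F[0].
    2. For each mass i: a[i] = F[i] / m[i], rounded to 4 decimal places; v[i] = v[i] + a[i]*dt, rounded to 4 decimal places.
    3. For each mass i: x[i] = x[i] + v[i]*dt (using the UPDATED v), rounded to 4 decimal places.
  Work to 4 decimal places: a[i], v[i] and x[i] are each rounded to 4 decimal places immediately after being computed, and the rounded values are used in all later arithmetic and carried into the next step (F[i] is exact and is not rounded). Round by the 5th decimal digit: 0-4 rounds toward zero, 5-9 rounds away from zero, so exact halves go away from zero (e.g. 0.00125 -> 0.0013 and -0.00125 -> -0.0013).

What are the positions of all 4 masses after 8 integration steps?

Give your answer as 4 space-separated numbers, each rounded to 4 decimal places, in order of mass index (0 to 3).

Answer: 4.8180 7.9354 12.7311 15.5336

Derivation:
Step 0: x=[6.0000 6.0000 10.0000 17.0000] v=[0.0000 1.0000 0.0000 0.0000]
Step 1: x=[5.2500 6.7500 10.3750 16.6250] v=[-3.0000 3.0000 1.5000 -1.5000]
Step 2: x=[4.0313 7.7656 11.0781 15.9688] v=[-4.8750 4.0625 2.8125 -2.6250]
Step 3: x=[2.7754 8.7285 11.9785 15.2012] v=[-5.0235 3.8516 3.6016 -3.0704]
Step 4: x=[1.9167 9.3535 12.8755 14.5308] v=[-3.4347 2.5001 3.5880 -2.6818]
Step 5: x=[1.7480 9.4892 13.5392 14.1534] v=[-0.6747 0.5427 2.6547 -1.5095]
Step 6: x=[2.3285 9.1635 13.7734 14.1993] v=[2.3219 -1.3029 0.9368 0.1834]
Step 7: x=[3.4723 8.5596 13.4846 14.6919] v=[4.5752 -2.4155 -1.1552 1.9705]
Step 8: x=[4.8180 7.9354 12.7311 15.5336] v=[5.3827 -2.4967 -3.0141 3.3669]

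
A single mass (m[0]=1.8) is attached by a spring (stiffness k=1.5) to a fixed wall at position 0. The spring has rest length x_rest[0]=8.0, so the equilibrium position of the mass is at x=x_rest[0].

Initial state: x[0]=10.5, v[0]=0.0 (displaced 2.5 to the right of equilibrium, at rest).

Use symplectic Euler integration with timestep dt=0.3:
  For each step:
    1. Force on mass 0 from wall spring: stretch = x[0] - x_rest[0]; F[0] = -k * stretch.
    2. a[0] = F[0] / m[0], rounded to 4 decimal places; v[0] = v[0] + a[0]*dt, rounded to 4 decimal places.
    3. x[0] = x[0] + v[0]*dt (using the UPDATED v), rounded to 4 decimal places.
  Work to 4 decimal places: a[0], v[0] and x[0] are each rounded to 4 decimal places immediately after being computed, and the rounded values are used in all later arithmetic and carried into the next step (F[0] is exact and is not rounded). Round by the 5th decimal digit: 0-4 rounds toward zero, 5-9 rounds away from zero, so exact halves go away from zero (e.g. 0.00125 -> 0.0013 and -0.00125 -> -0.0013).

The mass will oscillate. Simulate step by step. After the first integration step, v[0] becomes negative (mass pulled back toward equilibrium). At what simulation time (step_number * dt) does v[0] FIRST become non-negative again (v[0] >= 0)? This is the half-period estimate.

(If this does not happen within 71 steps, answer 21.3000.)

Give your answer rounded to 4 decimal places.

Step 0: x=[10.5000] v=[0.0000]
Step 1: x=[10.3125] v=[-0.6250]
Step 2: x=[9.9516] v=[-1.2031]
Step 3: x=[9.4443] v=[-1.6910]
Step 4: x=[8.8287] v=[-2.0521]
Step 5: x=[8.1509] v=[-2.2593]
Step 6: x=[7.4618] v=[-2.2970]
Step 7: x=[6.8131] v=[-2.1625]
Step 8: x=[6.2534] v=[-1.8658]
Step 9: x=[5.8246] v=[-1.4292]
Step 10: x=[5.5590] v=[-0.8854]
Step 11: x=[5.4765] v=[-0.2751]
Step 12: x=[5.5832] v=[0.3558]
First v>=0 after going negative at step 12, time=3.6000

Answer: 3.6000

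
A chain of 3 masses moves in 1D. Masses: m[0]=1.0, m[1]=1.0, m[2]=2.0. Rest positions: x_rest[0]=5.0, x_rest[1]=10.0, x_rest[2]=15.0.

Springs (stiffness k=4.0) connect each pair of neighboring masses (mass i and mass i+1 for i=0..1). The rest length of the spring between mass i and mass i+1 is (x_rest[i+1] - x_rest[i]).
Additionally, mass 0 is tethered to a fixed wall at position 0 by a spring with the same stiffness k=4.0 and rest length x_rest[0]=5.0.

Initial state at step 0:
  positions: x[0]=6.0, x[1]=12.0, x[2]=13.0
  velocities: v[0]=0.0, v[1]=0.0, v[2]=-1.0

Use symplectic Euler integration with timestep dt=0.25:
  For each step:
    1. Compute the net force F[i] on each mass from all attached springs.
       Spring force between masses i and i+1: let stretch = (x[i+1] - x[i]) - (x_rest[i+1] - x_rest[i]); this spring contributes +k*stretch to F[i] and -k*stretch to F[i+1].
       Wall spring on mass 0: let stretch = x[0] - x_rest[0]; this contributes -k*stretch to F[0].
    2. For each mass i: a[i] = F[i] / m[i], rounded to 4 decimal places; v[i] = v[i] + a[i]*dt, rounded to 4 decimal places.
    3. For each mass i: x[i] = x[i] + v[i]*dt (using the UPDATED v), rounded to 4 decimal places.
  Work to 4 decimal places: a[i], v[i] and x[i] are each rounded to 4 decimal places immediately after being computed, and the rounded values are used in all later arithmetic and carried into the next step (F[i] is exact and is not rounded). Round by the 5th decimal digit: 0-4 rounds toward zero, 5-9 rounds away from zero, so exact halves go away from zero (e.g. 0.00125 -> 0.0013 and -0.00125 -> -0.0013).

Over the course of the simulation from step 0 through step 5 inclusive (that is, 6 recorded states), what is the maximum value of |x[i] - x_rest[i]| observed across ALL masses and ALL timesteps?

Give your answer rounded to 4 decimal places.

Step 0: x=[6.0000 12.0000 13.0000] v=[0.0000 0.0000 -1.0000]
Step 1: x=[6.0000 10.7500 13.2500] v=[0.0000 -5.0000 1.0000]
Step 2: x=[5.6875 8.9375 13.8125] v=[-1.2500 -7.2500 2.2500]
Step 3: x=[4.7656 7.5313 14.3906] v=[-3.6875 -5.6250 2.3125]
Step 4: x=[3.3438 7.1485 14.7363] v=[-5.6874 -1.5314 1.3829]
Step 5: x=[2.0372 7.7114 14.7586] v=[-5.2265 2.2517 0.0890]
Max displacement = 2.9628

Answer: 2.9628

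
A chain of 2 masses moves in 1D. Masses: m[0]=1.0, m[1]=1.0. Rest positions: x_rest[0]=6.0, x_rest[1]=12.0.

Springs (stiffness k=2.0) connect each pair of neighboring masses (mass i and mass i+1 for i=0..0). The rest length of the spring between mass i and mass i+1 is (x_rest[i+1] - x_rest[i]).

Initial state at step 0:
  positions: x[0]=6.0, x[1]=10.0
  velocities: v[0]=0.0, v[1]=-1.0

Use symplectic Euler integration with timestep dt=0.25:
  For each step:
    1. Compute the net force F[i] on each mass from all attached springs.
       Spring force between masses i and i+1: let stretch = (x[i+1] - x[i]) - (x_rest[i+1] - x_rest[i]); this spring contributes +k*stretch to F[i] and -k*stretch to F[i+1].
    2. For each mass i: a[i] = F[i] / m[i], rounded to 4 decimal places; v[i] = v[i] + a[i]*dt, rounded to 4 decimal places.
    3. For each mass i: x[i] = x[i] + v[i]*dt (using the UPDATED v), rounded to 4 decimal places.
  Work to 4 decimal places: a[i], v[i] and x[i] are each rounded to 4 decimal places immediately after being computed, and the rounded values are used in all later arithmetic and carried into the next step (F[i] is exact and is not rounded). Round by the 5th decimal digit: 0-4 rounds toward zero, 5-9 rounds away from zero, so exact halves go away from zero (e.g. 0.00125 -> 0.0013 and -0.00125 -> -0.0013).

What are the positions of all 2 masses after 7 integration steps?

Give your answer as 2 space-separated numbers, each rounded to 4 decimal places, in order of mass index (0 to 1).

Answer: 3.2025 11.0478

Derivation:
Step 0: x=[6.0000 10.0000] v=[0.0000 -1.0000]
Step 1: x=[5.7500 10.0000] v=[-1.0000 0.0000]
Step 2: x=[5.2813 10.2188] v=[-1.8750 0.8750]
Step 3: x=[4.6797 10.5704] v=[-2.4063 1.4063]
Step 4: x=[4.0645 10.9357] v=[-2.4610 1.4610]
Step 5: x=[3.5582 11.1921] v=[-2.0254 1.0254]
Step 6: x=[3.2561 11.2442] v=[-1.2085 0.2085]
Step 7: x=[3.2025 11.0478] v=[-0.2145 -0.7856]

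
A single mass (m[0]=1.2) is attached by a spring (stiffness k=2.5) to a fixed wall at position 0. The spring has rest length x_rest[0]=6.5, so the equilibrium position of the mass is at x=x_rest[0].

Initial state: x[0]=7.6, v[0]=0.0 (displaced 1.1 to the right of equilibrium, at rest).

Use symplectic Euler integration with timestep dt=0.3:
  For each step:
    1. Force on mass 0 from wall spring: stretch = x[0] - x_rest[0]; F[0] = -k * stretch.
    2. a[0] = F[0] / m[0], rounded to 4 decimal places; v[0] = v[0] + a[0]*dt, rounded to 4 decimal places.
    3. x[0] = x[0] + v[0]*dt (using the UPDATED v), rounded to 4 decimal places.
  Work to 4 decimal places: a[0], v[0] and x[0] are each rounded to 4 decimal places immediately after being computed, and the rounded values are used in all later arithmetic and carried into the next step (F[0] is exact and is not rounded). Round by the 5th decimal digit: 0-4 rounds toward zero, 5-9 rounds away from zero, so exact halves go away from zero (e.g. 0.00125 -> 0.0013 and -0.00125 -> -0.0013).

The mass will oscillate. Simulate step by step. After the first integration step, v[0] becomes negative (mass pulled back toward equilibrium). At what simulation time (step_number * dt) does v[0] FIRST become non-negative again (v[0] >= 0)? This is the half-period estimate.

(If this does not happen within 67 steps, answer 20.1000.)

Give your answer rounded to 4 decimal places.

Answer: 2.4000

Derivation:
Step 0: x=[7.6000] v=[0.0000]
Step 1: x=[7.3938] v=[-0.6875]
Step 2: x=[7.0200] v=[-1.2461]
Step 3: x=[6.5487] v=[-1.5711]
Step 4: x=[6.0682] v=[-1.6016]
Step 5: x=[5.6687] v=[-1.3317]
Step 6: x=[5.4251] v=[-0.8121]
Step 7: x=[5.3830] v=[-0.1403]
Step 8: x=[5.5503] v=[0.5578]
First v>=0 after going negative at step 8, time=2.4000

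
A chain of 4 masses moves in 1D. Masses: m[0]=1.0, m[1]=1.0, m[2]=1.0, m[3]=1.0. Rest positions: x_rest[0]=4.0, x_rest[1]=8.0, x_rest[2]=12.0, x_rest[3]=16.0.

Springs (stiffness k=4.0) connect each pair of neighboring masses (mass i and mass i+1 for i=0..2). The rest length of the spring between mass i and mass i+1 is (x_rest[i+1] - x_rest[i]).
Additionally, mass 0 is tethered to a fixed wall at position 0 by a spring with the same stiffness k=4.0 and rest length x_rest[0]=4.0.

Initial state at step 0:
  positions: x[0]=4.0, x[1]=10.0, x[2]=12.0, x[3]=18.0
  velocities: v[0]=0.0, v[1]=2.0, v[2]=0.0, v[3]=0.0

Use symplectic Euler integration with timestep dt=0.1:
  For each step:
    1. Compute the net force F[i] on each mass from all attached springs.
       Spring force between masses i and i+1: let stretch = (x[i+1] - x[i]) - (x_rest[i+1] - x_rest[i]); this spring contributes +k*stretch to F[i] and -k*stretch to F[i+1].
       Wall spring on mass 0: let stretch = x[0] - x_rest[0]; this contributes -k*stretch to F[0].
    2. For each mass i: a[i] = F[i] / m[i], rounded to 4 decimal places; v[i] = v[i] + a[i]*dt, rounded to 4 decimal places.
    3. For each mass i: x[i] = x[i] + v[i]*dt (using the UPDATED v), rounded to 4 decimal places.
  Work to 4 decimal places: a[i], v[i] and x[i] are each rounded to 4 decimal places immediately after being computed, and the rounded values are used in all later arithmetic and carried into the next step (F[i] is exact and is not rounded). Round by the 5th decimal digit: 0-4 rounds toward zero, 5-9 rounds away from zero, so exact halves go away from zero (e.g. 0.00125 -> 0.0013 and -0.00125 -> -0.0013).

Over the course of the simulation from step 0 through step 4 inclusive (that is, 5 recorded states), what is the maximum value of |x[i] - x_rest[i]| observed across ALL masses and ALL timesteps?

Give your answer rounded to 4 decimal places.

Step 0: x=[4.0000 10.0000 12.0000 18.0000] v=[0.0000 2.0000 0.0000 0.0000]
Step 1: x=[4.0800 10.0400 12.1600 17.9200] v=[0.8000 0.4000 1.6000 -0.8000]
Step 2: x=[4.2352 9.9264 12.4656 17.7696] v=[1.5520 -1.1360 3.0560 -1.5040]
Step 3: x=[4.4486 9.6867 12.8818 17.5670] v=[2.1344 -2.3968 4.1619 -2.0256]
Step 4: x=[4.6936 9.3653 13.3576 17.3370] v=[2.4502 -3.2140 4.7579 -2.2997]
Max displacement = 2.0400

Answer: 2.0400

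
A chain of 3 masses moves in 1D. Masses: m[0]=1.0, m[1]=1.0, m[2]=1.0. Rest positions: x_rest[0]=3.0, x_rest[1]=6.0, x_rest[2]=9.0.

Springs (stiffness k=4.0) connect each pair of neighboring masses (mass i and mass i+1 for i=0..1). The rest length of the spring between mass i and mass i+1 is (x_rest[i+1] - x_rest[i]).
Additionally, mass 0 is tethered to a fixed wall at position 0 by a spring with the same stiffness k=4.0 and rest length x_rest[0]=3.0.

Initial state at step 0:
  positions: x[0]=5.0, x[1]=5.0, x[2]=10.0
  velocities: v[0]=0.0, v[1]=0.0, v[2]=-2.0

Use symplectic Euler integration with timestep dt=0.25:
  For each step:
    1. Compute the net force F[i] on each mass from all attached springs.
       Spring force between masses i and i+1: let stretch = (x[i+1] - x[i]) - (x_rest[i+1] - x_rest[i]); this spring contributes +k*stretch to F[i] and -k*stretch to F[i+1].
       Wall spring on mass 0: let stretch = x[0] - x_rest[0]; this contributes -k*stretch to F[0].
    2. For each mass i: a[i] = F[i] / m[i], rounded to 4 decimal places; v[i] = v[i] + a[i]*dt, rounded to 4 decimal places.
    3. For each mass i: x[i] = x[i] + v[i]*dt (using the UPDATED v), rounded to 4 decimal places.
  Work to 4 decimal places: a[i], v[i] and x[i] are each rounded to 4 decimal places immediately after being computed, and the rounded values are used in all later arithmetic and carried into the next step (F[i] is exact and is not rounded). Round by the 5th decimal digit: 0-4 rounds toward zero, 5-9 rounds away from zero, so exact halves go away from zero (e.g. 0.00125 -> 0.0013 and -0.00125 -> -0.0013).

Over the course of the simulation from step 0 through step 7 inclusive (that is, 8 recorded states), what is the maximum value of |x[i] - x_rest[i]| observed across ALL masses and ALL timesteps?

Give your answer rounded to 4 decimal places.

Answer: 3.0166

Derivation:
Step 0: x=[5.0000 5.0000 10.0000] v=[0.0000 0.0000 -2.0000]
Step 1: x=[3.7500 6.2500 9.0000] v=[-5.0000 5.0000 -4.0000]
Step 2: x=[2.1875 7.5625 8.0625] v=[-6.2500 5.2500 -3.7500]
Step 3: x=[1.4219 7.6563 7.7500] v=[-3.0625 0.3750 -1.2500]
Step 4: x=[1.8594 6.2149 8.1641] v=[1.7500 -5.7657 1.6563]
Step 5: x=[2.9209 4.1719 8.8409] v=[4.2461 -8.1720 2.7071]
Step 6: x=[3.5650 2.9834 9.1004] v=[2.5762 -4.7540 1.0381]
Step 7: x=[3.1724 3.4696 8.5807] v=[-1.5704 1.9446 -2.0789]
Max displacement = 3.0166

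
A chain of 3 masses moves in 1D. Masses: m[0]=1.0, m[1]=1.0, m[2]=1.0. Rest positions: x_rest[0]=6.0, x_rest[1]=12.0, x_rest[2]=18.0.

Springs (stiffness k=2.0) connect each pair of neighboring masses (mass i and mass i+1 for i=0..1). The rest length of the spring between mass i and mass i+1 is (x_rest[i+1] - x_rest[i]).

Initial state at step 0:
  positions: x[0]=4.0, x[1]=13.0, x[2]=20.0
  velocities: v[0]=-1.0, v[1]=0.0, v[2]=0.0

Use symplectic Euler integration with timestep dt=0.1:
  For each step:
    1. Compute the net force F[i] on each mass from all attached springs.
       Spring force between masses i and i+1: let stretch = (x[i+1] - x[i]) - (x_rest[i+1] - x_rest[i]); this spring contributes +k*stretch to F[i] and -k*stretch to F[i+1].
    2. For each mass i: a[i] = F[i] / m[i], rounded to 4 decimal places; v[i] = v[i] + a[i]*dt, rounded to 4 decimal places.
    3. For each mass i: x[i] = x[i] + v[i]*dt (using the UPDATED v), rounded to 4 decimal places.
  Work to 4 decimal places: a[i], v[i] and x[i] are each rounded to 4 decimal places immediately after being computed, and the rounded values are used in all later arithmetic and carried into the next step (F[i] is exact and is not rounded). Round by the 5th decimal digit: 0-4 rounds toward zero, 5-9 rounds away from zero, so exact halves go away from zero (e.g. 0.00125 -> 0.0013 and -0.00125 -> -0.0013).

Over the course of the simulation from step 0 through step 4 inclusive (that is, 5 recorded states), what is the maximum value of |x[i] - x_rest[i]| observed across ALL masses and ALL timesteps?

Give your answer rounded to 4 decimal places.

Answer: 2.0400

Derivation:
Step 0: x=[4.0000 13.0000 20.0000] v=[-1.0000 0.0000 0.0000]
Step 1: x=[3.9600 12.9600 19.9800] v=[-0.4000 -0.4000 -0.2000]
Step 2: x=[3.9800 12.8804 19.9396] v=[0.2000 -0.7960 -0.4040]
Step 3: x=[4.0580 12.7640 19.8780] v=[0.7801 -1.1642 -0.6158]
Step 4: x=[4.1901 12.6157 19.7941] v=[1.3213 -1.4826 -0.8386]
Max displacement = 2.0400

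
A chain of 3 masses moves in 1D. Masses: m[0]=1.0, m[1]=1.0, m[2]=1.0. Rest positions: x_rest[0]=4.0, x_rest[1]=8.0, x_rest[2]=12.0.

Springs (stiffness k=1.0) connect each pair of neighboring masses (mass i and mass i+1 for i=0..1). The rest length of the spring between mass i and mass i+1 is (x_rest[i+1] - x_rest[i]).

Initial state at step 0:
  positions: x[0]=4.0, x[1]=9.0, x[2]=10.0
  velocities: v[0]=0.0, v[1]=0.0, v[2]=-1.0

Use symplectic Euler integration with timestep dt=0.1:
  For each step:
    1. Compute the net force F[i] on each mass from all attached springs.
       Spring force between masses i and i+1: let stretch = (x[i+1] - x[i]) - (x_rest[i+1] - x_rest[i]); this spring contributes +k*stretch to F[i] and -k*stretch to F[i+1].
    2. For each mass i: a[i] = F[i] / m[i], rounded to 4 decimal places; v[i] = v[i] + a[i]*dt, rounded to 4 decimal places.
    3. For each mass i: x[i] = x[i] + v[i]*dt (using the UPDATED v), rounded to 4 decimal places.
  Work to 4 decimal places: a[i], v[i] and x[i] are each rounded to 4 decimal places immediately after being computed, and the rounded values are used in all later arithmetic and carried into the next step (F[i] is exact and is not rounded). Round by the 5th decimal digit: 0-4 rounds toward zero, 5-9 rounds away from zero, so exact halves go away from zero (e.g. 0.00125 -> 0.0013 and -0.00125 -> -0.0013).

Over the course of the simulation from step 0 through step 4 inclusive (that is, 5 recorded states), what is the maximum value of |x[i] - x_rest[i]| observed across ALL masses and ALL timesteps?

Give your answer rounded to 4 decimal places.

Answer: 2.1195

Derivation:
Step 0: x=[4.0000 9.0000 10.0000] v=[0.0000 0.0000 -1.0000]
Step 1: x=[4.0100 8.9600 9.9300] v=[0.1000 -0.4000 -0.7000]
Step 2: x=[4.0295 8.8802 9.8903] v=[0.1950 -0.7980 -0.3970]
Step 3: x=[4.0575 8.7620 9.8805] v=[0.2801 -1.1821 -0.0980]
Step 4: x=[4.0926 8.6079 9.8995] v=[0.3506 -1.5407 0.1902]
Max displacement = 2.1195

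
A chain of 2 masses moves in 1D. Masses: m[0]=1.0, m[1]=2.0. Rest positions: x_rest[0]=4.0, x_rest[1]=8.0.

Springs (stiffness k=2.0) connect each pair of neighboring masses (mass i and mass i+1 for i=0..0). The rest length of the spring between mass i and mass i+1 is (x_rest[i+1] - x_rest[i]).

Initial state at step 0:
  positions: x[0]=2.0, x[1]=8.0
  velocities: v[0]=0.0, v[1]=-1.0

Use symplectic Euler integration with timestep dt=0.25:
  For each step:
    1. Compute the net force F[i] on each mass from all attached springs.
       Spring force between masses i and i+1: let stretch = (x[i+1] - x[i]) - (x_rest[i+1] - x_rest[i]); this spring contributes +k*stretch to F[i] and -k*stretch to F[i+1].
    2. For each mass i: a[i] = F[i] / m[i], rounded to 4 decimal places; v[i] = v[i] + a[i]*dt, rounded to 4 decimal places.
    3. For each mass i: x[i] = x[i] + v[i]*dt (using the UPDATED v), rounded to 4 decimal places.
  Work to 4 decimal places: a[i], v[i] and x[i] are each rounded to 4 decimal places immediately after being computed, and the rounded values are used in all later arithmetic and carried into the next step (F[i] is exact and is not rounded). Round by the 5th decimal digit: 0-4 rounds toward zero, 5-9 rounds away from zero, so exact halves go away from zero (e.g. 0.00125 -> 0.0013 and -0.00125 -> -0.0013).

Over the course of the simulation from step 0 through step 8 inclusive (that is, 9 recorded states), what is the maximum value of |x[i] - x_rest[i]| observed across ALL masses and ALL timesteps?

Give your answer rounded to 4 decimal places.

Answer: 2.5272

Derivation:
Step 0: x=[2.0000 8.0000] v=[0.0000 -1.0000]
Step 1: x=[2.2500 7.6250] v=[1.0000 -1.5000]
Step 2: x=[2.6719 7.1641] v=[1.6875 -1.8438]
Step 3: x=[3.1553 6.6724] v=[1.9336 -1.9669]
Step 4: x=[3.5784 6.2109] v=[1.6922 -1.8462]
Step 5: x=[3.8305 5.8348] v=[1.0085 -1.5043]
Step 6: x=[3.8332 5.5835] v=[0.0107 -1.0054]
Step 7: x=[3.5547 5.4728] v=[-1.1142 -0.4430]
Step 8: x=[3.0159 5.4922] v=[-2.1552 0.0775]
Max displacement = 2.5272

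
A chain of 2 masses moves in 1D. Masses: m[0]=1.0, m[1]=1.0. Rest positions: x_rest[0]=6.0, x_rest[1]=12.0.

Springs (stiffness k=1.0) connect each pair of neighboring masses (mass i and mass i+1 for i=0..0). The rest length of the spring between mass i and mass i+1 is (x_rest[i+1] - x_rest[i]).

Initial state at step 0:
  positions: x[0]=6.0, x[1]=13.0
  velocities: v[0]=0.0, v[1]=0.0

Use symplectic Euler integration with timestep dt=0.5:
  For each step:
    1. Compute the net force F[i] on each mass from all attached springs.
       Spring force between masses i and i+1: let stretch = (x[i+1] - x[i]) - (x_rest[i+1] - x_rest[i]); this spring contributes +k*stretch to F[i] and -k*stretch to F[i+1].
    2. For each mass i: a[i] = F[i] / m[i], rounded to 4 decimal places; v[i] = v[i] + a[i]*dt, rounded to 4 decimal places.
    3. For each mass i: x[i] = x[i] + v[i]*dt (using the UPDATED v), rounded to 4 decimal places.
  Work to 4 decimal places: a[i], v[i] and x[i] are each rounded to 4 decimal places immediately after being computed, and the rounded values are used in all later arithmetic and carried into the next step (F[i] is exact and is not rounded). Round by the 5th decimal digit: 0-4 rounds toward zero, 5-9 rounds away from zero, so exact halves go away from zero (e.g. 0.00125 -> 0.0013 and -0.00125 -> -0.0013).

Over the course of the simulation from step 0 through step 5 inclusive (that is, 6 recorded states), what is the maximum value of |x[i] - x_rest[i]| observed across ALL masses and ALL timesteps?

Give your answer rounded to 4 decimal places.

Answer: 1.0313

Derivation:
Step 0: x=[6.0000 13.0000] v=[0.0000 0.0000]
Step 1: x=[6.2500 12.7500] v=[0.5000 -0.5000]
Step 2: x=[6.6250 12.3750] v=[0.7500 -0.7500]
Step 3: x=[6.9375 12.0625] v=[0.6250 -0.6250]
Step 4: x=[7.0313 11.9688] v=[0.1875 -0.1875]
Step 5: x=[6.8594 12.1407] v=[-0.3438 0.3438]
Max displacement = 1.0313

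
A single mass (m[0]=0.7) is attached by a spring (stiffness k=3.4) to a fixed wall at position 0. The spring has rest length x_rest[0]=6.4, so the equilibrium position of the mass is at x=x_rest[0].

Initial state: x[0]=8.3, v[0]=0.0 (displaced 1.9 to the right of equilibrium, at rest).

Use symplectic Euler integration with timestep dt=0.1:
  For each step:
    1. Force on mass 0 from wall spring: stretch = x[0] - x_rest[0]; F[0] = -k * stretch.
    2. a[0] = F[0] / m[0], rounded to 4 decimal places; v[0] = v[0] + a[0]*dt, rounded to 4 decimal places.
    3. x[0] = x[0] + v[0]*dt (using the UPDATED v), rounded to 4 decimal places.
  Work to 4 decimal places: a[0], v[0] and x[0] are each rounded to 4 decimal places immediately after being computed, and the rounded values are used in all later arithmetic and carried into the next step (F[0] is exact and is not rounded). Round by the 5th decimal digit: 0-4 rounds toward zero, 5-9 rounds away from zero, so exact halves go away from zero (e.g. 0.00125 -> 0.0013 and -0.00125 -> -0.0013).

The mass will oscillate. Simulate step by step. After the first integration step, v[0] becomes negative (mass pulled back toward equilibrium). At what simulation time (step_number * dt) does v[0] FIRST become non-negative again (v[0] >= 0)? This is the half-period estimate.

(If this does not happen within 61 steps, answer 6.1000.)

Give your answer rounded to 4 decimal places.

Answer: 1.5000

Derivation:
Step 0: x=[8.3000] v=[0.0000]
Step 1: x=[8.2077] v=[-0.9229]
Step 2: x=[8.0276] v=[-1.8009]
Step 3: x=[7.7685] v=[-2.5915]
Step 4: x=[7.4429] v=[-3.2562]
Step 5: x=[7.0666] v=[-3.7628]
Step 6: x=[6.6579] v=[-4.0866]
Step 7: x=[6.2367] v=[-4.2119]
Step 8: x=[5.8234] v=[-4.1326]
Step 9: x=[5.4382] v=[-3.8525]
Step 10: x=[5.0997] v=[-3.3853]
Step 11: x=[4.8243] v=[-2.7537]
Step 12: x=[4.6255] v=[-1.9884]
Step 13: x=[4.5129] v=[-1.1265]
Step 14: x=[4.4919] v=[-0.2099]
Step 15: x=[4.5636] v=[0.7169]
First v>=0 after going negative at step 15, time=1.5000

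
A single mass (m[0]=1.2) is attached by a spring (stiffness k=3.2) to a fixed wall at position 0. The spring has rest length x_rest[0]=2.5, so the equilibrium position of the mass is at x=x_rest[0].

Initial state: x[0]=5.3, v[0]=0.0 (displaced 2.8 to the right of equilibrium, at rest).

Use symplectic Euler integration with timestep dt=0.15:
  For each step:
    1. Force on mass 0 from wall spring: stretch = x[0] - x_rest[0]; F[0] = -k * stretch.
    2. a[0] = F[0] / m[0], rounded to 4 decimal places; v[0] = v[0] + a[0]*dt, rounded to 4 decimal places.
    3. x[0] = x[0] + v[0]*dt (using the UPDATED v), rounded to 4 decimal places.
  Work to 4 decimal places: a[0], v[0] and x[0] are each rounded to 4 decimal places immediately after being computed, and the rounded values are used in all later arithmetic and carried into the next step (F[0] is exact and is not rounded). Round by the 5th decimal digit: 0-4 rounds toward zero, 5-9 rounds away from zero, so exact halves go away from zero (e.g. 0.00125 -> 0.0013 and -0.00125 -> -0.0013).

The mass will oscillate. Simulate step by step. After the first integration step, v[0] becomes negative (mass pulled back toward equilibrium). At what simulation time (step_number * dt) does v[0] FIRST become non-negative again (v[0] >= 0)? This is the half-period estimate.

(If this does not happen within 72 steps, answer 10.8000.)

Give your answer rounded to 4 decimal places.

Step 0: x=[5.3000] v=[0.0000]
Step 1: x=[5.1320] v=[-1.1200]
Step 2: x=[4.8061] v=[-2.1728]
Step 3: x=[4.3418] v=[-3.0952]
Step 4: x=[3.7670] v=[-3.8319]
Step 5: x=[3.1162] v=[-4.3387]
Step 6: x=[2.4284] v=[-4.5852]
Step 7: x=[1.7449] v=[-4.5566]
Step 8: x=[1.1067] v=[-4.2546]
Step 9: x=[0.5521] v=[-3.6973]
Step 10: x=[0.1144] v=[-2.9181]
Step 11: x=[-0.1802] v=[-1.9639]
Step 12: x=[-0.3140] v=[-0.8918]
Step 13: x=[-0.2789] v=[0.2338]
First v>=0 after going negative at step 13, time=1.9500

Answer: 1.9500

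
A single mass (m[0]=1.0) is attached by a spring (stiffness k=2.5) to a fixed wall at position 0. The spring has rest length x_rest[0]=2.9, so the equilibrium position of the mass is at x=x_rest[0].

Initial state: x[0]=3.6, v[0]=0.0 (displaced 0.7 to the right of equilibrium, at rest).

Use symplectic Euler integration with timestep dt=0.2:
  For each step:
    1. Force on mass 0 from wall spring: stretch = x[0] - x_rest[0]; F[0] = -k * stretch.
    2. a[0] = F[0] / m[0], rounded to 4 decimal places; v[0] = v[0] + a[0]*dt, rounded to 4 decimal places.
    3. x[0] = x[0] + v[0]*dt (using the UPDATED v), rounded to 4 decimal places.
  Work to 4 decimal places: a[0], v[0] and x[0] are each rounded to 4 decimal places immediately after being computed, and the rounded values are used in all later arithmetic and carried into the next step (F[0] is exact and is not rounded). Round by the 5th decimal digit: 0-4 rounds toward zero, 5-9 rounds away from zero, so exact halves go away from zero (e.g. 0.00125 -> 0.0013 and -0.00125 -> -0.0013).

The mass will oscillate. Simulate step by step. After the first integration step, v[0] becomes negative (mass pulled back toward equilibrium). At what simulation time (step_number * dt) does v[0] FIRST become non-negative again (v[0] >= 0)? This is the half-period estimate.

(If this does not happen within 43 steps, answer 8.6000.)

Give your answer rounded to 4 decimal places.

Answer: 2.0000

Derivation:
Step 0: x=[3.6000] v=[0.0000]
Step 1: x=[3.5300] v=[-0.3500]
Step 2: x=[3.3970] v=[-0.6650]
Step 3: x=[3.2143] v=[-0.9135]
Step 4: x=[3.0002] v=[-1.0707]
Step 5: x=[2.7760] v=[-1.1208]
Step 6: x=[2.5642] v=[-1.0588]
Step 7: x=[2.3860] v=[-0.8909]
Step 8: x=[2.2592] v=[-0.6339]
Step 9: x=[2.1965] v=[-0.3135]
Step 10: x=[2.2042] v=[0.0383]
First v>=0 after going negative at step 10, time=2.0000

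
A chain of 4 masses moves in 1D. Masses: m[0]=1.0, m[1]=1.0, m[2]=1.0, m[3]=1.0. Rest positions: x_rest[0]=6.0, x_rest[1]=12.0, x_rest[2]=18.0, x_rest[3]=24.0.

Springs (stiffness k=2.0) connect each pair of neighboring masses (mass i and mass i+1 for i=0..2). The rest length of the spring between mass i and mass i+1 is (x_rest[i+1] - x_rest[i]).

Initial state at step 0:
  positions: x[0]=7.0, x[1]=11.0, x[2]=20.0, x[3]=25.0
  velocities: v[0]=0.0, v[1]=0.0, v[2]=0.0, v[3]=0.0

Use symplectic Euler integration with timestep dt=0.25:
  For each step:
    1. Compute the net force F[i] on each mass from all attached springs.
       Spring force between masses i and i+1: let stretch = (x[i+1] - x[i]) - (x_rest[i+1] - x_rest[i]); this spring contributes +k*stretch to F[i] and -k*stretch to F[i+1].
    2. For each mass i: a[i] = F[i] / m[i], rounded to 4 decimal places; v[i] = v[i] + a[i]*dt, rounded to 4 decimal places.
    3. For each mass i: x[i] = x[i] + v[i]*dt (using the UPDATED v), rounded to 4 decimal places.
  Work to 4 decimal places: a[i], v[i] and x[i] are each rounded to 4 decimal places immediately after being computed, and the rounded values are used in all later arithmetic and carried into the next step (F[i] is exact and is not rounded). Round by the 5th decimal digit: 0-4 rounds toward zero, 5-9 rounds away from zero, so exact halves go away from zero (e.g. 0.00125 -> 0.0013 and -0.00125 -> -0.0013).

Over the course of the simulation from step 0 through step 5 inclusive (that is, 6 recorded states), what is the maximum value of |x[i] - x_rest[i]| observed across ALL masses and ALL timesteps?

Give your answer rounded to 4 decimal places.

Step 0: x=[7.0000 11.0000 20.0000 25.0000] v=[0.0000 0.0000 0.0000 0.0000]
Step 1: x=[6.7500 11.6250 19.5000 25.1250] v=[-1.0000 2.5000 -2.0000 0.5000]
Step 2: x=[6.3594 12.6250 18.7188 25.2969] v=[-1.5625 4.0000 -3.1250 0.6875]
Step 3: x=[6.0020 13.6035 17.9981 25.3965] v=[-1.4297 3.9141 -2.8829 0.3985]
Step 4: x=[5.8448 14.1812 17.6529 25.3213] v=[-0.6290 2.3107 -1.3810 -0.3007]
Step 5: x=[5.9796 14.1508 17.8323 25.0376] v=[0.5392 -0.1217 0.7174 -1.1349]
Max displacement = 2.1812

Answer: 2.1812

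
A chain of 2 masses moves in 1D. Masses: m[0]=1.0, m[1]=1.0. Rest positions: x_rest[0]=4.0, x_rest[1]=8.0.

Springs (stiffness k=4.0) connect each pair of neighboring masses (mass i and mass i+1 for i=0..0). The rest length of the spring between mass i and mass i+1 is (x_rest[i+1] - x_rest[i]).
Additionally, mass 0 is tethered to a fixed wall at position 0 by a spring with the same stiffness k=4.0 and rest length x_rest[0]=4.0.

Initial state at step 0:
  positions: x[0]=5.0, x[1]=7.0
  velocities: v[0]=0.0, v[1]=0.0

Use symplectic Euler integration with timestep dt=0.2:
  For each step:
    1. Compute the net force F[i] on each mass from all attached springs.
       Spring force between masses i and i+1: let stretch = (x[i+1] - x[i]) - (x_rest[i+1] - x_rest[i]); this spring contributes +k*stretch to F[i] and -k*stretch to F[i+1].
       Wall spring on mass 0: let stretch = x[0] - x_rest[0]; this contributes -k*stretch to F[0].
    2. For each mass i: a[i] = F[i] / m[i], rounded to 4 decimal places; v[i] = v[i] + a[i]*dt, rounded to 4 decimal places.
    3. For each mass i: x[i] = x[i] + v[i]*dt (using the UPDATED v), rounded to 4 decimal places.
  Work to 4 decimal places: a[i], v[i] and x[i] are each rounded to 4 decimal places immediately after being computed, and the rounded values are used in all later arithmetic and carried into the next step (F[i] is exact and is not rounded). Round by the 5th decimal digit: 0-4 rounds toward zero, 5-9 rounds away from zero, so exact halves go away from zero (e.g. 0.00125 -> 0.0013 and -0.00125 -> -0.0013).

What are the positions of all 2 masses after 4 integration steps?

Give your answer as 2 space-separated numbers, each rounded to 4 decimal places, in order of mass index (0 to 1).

Step 0: x=[5.0000 7.0000] v=[0.0000 0.0000]
Step 1: x=[4.5200 7.3200] v=[-2.4000 1.6000]
Step 2: x=[3.7648 7.8320] v=[-3.7760 2.5600]
Step 3: x=[3.0580 8.3332] v=[-3.5341 2.5062]
Step 4: x=[2.7059 8.6304] v=[-1.7603 1.4860]

Answer: 2.7059 8.6304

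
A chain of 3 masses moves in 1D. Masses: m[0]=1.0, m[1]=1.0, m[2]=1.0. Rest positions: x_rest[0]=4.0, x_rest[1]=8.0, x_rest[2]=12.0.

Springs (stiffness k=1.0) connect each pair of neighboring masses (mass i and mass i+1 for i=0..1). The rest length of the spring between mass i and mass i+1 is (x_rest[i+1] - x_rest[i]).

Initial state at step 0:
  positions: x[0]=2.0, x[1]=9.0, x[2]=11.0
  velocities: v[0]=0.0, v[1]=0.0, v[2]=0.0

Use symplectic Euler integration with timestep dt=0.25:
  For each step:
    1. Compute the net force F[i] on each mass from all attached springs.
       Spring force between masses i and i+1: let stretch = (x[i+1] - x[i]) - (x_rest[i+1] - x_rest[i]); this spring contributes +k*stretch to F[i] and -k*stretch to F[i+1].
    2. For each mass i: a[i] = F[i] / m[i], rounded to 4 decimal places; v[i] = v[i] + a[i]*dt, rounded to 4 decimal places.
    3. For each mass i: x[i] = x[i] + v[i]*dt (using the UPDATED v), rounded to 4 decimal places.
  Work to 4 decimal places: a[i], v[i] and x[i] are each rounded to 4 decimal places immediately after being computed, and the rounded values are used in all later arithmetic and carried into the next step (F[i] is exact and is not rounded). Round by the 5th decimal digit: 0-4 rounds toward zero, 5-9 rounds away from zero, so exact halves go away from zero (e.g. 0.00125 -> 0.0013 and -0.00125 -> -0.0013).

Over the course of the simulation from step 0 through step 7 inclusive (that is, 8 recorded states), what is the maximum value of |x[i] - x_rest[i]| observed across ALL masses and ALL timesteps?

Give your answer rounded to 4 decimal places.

Step 0: x=[2.0000 9.0000 11.0000] v=[0.0000 0.0000 0.0000]
Step 1: x=[2.1875 8.6875 11.1250] v=[0.7500 -1.2500 0.5000]
Step 2: x=[2.5313 8.1211 11.3477] v=[1.3750 -2.2656 0.8906]
Step 3: x=[2.9744 7.4070 11.6187] v=[1.7725 -2.8564 1.0840]
Step 4: x=[3.4446 6.6791 11.8765] v=[1.8807 -2.9116 1.0311]
Step 5: x=[3.8669 6.0739 12.0595] v=[1.6893 -2.4209 0.7318]
Step 6: x=[4.1772 5.7048 12.1184] v=[1.2411 -1.4763 0.2354]
Step 7: x=[4.3330 5.6411 12.0264] v=[0.6230 -0.2548 -0.3680]
Max displacement = 2.3589

Answer: 2.3589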